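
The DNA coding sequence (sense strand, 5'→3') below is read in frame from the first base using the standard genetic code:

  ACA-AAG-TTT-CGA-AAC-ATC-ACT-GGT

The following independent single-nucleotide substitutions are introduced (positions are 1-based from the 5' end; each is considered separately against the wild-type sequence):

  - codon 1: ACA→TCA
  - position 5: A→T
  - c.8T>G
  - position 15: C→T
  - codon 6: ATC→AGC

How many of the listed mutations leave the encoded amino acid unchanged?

1

Codon 1: ACA (Thr) → TCA (Ser) — missense.
Codon 2: AAG (Lys) → ATG (Met) — missense.
Codon 3: TTT (Phe) → TGT (Cys) — missense.
Codon 5: AAC (Asn) → AAT (Asn) — synonymous.
Codon 6: ATC (Ile) → AGC (Ser) — missense.
Synonymous: 1 of 5.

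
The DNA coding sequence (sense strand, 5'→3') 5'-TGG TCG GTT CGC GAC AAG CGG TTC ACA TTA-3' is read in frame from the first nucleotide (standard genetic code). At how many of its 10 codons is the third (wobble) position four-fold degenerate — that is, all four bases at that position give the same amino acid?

Codon 1 TGG (Trp): third position 1-fold.
Codon 2 TCG (Ser): third position 4-fold.
Codon 3 GTT (Val): third position 4-fold.
Codon 4 CGC (Arg): third position 4-fold.
Codon 5 GAC (Asp): third position 2-fold.
Codon 6 AAG (Lys): third position 2-fold.
Codon 7 CGG (Arg): third position 4-fold.
Codon 8 TTC (Phe): third position 2-fold.
Codon 9 ACA (Thr): third position 4-fold.
Codon 10 TTA (Leu): third position 2-fold.
Four-fold degenerate third positions: 5.

5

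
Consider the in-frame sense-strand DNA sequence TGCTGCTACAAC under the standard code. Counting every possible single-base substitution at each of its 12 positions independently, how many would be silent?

Codon 1 (TGC, Cys): 1 synonymous substitution.
Codon 2 (TGC, Cys): 1 synonymous substitution.
Codon 3 (TAC, Tyr): 1 synonymous substitution.
Codon 4 (AAC, Asn): 1 synonymous substitution.
Total: 1 + 1 + 1 + 1 = 4.

4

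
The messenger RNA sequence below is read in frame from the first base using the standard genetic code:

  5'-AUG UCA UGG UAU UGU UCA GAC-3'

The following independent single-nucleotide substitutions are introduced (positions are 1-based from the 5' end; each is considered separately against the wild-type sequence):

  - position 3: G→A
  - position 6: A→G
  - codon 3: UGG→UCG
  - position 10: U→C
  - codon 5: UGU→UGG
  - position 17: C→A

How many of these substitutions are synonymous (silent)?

Codon 1: AUG (Met) → AUA (Ile) — missense.
Codon 2: UCA (Ser) → UCG (Ser) — synonymous.
Codon 3: UGG (Trp) → UCG (Ser) — missense.
Codon 4: UAU (Tyr) → CAU (His) — missense.
Codon 5: UGU (Cys) → UGG (Trp) — missense.
Codon 6: UCA (Ser) → UAA (Stop) — nonsense.
Synonymous: 1 of 6.

1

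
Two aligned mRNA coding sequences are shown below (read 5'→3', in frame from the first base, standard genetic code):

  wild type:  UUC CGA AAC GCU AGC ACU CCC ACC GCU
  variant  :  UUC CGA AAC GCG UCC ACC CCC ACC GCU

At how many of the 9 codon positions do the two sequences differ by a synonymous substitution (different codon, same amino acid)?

Codon 1: UUC Phe / UUC Phe — identical.
Codon 2: CGA Arg / CGA Arg — identical.
Codon 3: AAC Asn / AAC Asn — identical.
Codon 4: GCU Ala / GCG Ala — synonymous.
Codon 5: AGC Ser / UCC Ser — synonymous.
Codon 6: ACU Thr / ACC Thr — synonymous.
Codon 7: CCC Pro / CCC Pro — identical.
Codon 8: ACC Thr / ACC Thr — identical.
Codon 9: GCU Ala / GCU Ala — identical.
Synonymous differences: 3.

3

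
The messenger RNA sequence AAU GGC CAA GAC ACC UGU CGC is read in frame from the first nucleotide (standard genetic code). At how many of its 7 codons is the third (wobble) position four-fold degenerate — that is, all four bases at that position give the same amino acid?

3

Codon 1 AAU (Asn): third position 2-fold.
Codon 2 GGC (Gly): third position 4-fold.
Codon 3 CAA (Gln): third position 2-fold.
Codon 4 GAC (Asp): third position 2-fold.
Codon 5 ACC (Thr): third position 4-fold.
Codon 6 UGU (Cys): third position 2-fold.
Codon 7 CGC (Arg): third position 4-fold.
Four-fold degenerate third positions: 3.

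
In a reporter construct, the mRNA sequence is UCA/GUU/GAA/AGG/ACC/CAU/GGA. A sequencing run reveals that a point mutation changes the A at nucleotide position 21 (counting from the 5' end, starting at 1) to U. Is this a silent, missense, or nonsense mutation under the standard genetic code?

Position 21 falls in codon 7: GGA → Gly.
After the substitution the codon is GGU → Gly.
Both encode Gly, so the change is synonymous.

silent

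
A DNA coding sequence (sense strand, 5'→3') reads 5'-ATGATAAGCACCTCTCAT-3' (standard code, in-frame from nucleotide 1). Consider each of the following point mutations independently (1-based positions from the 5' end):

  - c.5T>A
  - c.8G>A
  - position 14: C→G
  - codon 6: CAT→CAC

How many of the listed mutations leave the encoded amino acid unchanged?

Codon 2: ATA (Ile) → AAA (Lys) — missense.
Codon 3: AGC (Ser) → AAC (Asn) — missense.
Codon 5: TCT (Ser) → TGT (Cys) — missense.
Codon 6: CAT (His) → CAC (His) — synonymous.
Synonymous: 1 of 4.

1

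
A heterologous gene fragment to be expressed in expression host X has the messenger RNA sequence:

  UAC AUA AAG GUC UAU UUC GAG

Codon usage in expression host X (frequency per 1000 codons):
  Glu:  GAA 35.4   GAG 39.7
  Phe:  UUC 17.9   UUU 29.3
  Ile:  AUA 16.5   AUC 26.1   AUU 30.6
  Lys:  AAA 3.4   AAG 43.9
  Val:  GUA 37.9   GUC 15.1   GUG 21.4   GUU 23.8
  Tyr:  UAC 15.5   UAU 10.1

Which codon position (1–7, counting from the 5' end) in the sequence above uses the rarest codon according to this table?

Codon 1 UAC (Tyr): 15.5 per 1000.
Codon 2 AUA (Ile): 16.5 per 1000.
Codon 3 AAG (Lys): 43.9 per 1000.
Codon 4 GUC (Val): 15.1 per 1000.
Codon 5 UAU (Tyr): 10.1 per 1000.
Codon 6 UUC (Phe): 17.9 per 1000.
Codon 7 GAG (Glu): 39.7 per 1000.
Lowest frequency is 10.1 at codon 5.

5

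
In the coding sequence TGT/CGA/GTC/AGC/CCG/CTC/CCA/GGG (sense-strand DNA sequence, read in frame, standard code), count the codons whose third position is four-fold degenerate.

6

Codon 1 TGT (Cys): third position 2-fold.
Codon 2 CGA (Arg): third position 4-fold.
Codon 3 GTC (Val): third position 4-fold.
Codon 4 AGC (Ser): third position 2-fold.
Codon 5 CCG (Pro): third position 4-fold.
Codon 6 CTC (Leu): third position 4-fold.
Codon 7 CCA (Pro): third position 4-fold.
Codon 8 GGG (Gly): third position 4-fold.
Four-fold degenerate third positions: 6.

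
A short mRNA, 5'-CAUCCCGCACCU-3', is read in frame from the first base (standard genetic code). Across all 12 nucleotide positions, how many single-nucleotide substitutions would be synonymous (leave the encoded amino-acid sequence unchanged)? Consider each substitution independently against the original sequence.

10

Codon 1 (CAU, His): 1 synonymous substitution.
Codon 2 (CCC, Pro): 3 synonymous substitutions.
Codon 3 (GCA, Ala): 3 synonymous substitutions.
Codon 4 (CCU, Pro): 3 synonymous substitutions.
Total: 1 + 3 + 3 + 3 = 10.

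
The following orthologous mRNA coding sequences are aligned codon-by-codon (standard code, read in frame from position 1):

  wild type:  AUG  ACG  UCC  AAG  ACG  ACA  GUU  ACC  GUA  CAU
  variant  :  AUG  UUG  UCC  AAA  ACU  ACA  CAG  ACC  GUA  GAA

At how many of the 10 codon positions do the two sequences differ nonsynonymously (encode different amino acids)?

Codon 1: AUG Met / AUG Met — identical.
Codon 2: ACG Thr / UUG Leu — nonsynonymous.
Codon 3: UCC Ser / UCC Ser — identical.
Codon 4: AAG Lys / AAA Lys — synonymous.
Codon 5: ACG Thr / ACU Thr — synonymous.
Codon 6: ACA Thr / ACA Thr — identical.
Codon 7: GUU Val / CAG Gln — nonsynonymous.
Codon 8: ACC Thr / ACC Thr — identical.
Codon 9: GUA Val / GUA Val — identical.
Codon 10: CAU His / GAA Glu — nonsynonymous.
Nonsynonymous differences: 3.

3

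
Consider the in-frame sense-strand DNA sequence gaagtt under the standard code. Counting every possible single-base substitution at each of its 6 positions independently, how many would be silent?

4

Codon 1 (GAA, Glu): 1 synonymous substitution.
Codon 2 (GTT, Val): 3 synonymous substitutions.
Total: 1 + 3 = 4.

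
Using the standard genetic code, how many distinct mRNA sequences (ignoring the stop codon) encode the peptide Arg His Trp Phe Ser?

Arg: 6 codons.
His: 2 codons.
Trp: 1 codon.
Phe: 2 codons.
Ser: 6 codons.
6 × 2 × 1 × 2 × 6 = 144.

144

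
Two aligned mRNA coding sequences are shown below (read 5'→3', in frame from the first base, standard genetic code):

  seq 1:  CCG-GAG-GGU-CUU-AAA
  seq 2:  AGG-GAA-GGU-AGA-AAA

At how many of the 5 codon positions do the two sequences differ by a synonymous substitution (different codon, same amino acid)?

Codon 1: CCG Pro / AGG Arg — nonsynonymous.
Codon 2: GAG Glu / GAA Glu — synonymous.
Codon 3: GGU Gly / GGU Gly — identical.
Codon 4: CUU Leu / AGA Arg — nonsynonymous.
Codon 5: AAA Lys / AAA Lys — identical.
Synonymous differences: 1.

1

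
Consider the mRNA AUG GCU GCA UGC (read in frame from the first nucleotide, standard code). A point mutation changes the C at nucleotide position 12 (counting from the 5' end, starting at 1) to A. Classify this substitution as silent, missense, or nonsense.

Position 12 falls in codon 4: UGC → Cys.
After the substitution the codon is UGA → Stop.
The new codon is a stop codon, so this is a nonsense mutation.

nonsense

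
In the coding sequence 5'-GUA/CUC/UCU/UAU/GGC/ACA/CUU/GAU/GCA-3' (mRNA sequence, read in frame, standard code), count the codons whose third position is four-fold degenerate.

7

Codon 1 GUA (Val): third position 4-fold.
Codon 2 CUC (Leu): third position 4-fold.
Codon 3 UCU (Ser): third position 4-fold.
Codon 4 UAU (Tyr): third position 2-fold.
Codon 5 GGC (Gly): third position 4-fold.
Codon 6 ACA (Thr): third position 4-fold.
Codon 7 CUU (Leu): third position 4-fold.
Codon 8 GAU (Asp): third position 2-fold.
Codon 9 GCA (Ala): third position 4-fold.
Four-fold degenerate third positions: 7.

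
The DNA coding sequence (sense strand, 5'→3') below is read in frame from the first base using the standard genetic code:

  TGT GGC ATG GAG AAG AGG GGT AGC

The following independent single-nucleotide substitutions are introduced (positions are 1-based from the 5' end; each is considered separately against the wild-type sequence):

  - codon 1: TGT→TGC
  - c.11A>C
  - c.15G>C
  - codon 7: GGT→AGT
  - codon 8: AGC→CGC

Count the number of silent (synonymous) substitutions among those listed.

Codon 1: TGT (Cys) → TGC (Cys) — synonymous.
Codon 4: GAG (Glu) → GCG (Ala) — missense.
Codon 5: AAG (Lys) → AAC (Asn) — missense.
Codon 7: GGT (Gly) → AGT (Ser) — missense.
Codon 8: AGC (Ser) → CGC (Arg) — missense.
Synonymous: 1 of 5.

1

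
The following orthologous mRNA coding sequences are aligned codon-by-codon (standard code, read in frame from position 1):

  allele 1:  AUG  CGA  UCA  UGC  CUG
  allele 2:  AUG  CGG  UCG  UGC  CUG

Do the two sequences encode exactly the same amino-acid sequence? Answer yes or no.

Codon 1: AUG Met / AUG Met — identical.
Codon 2: CGA Arg / CGG Arg — synonymous.
Codon 3: UCA Ser / UCG Ser — synonymous.
Codon 4: UGC Cys / UGC Cys — identical.
Codon 5: CUG Leu / CUG Leu — identical.
Nonsynonymous differences: 0 → same protein.

yes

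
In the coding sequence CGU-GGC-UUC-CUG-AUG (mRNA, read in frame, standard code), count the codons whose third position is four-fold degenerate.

Codon 1 CGU (Arg): third position 4-fold.
Codon 2 GGC (Gly): third position 4-fold.
Codon 3 UUC (Phe): third position 2-fold.
Codon 4 CUG (Leu): third position 4-fold.
Codon 5 AUG (Met): third position 1-fold.
Four-fold degenerate third positions: 3.

3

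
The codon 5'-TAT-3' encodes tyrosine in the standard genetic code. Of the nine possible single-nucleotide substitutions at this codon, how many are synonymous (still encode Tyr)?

Position 1: none → 0 synonymous.
Position 2: none → 0 synonymous.
Position 3: TAC → 1 synonymous.
Total: 0 + 0 + 1 = 1.

1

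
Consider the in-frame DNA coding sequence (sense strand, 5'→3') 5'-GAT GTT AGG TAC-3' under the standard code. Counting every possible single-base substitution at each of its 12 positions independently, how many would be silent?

7

Codon 1 (GAT, Asp): 1 synonymous substitution.
Codon 2 (GTT, Val): 3 synonymous substitutions.
Codon 3 (AGG, Arg): 2 synonymous substitutions.
Codon 4 (TAC, Tyr): 1 synonymous substitution.
Total: 1 + 3 + 2 + 1 = 7.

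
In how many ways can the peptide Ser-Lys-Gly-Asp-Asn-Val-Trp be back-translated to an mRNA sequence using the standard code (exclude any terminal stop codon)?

Ser: 6 codons.
Lys: 2 codons.
Gly: 4 codons.
Asp: 2 codons.
Asn: 2 codons.
Val: 4 codons.
Trp: 1 codon.
6 × 2 × 4 × 2 × 2 × 4 × 1 = 768.

768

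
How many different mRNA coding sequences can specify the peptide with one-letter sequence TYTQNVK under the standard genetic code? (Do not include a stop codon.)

Thr: 4 codons.
Tyr: 2 codons.
Thr: 4 codons.
Gln: 2 codons.
Asn: 2 codons.
Val: 4 codons.
Lys: 2 codons.
4 × 2 × 4 × 2 × 2 × 4 × 2 = 1024.

1024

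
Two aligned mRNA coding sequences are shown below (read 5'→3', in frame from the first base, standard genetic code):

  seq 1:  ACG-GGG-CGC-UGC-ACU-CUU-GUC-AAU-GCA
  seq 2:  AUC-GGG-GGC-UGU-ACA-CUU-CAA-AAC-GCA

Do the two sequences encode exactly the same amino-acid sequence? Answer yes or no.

no

Codon 1: ACG Thr / AUC Ile — nonsynonymous.
Codon 2: GGG Gly / GGG Gly — identical.
Codon 3: CGC Arg / GGC Gly — nonsynonymous.
Codon 4: UGC Cys / UGU Cys — synonymous.
Codon 5: ACU Thr / ACA Thr — synonymous.
Codon 6: CUU Leu / CUU Leu — identical.
Codon 7: GUC Val / CAA Gln — nonsynonymous.
Codon 8: AAU Asn / AAC Asn — synonymous.
Codon 9: GCA Ala / GCA Ala — identical.
Nonsynonymous differences: 3 → different protein.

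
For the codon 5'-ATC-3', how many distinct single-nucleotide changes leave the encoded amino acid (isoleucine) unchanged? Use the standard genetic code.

Position 1: none → 0 synonymous.
Position 2: none → 0 synonymous.
Position 3: ATT, ATA → 2 synonymous.
Total: 0 + 0 + 2 = 2.

2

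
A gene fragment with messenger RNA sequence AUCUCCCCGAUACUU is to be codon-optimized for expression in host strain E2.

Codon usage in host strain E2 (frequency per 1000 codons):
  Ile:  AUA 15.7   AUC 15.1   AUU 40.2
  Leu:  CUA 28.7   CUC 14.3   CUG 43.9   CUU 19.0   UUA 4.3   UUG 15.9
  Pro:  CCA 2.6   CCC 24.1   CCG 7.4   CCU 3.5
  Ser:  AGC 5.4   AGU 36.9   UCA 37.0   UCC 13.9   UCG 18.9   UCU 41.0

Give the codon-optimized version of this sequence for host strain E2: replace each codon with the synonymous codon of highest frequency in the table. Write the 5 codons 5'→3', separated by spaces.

Codon 1 (Ile): best is AUU at 40.2.
Codon 2 (Ser): best is UCU at 41.0.
Codon 3 (Pro): best is CCC at 24.1.
Codon 4 (Ile): best is AUU at 40.2.
Codon 5 (Leu): best is CUG at 43.9.

AUU UCU CCC AUU CUG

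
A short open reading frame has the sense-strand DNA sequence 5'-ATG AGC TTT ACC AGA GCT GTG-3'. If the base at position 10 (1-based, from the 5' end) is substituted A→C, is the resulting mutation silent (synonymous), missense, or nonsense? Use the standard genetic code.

missense

Position 10 falls in codon 4: ACC → Thr.
After the substitution the codon is CCC → Pro.
Thr ≠ Pro, so this is a missense mutation.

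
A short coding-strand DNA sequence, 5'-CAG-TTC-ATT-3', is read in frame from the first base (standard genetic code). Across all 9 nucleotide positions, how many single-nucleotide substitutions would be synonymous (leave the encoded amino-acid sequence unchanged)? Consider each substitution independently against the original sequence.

4

Codon 1 (CAG, Gln): 1 synonymous substitution.
Codon 2 (TTC, Phe): 1 synonymous substitution.
Codon 3 (ATT, Ile): 2 synonymous substitutions.
Total: 1 + 1 + 2 = 4.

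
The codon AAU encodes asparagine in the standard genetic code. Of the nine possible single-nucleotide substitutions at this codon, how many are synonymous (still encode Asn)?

Position 1: none → 0 synonymous.
Position 2: none → 0 synonymous.
Position 3: AAC → 1 synonymous.
Total: 0 + 0 + 1 = 1.

1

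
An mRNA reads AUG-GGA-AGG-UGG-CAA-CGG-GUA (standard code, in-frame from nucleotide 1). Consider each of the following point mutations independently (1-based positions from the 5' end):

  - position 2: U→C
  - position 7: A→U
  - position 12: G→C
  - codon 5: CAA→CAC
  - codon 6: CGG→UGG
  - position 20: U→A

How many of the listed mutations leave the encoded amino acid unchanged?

0

Codon 1: AUG (Met) → ACG (Thr) — missense.
Codon 3: AGG (Arg) → UGG (Trp) — missense.
Codon 4: UGG (Trp) → UGC (Cys) — missense.
Codon 5: CAA (Gln) → CAC (His) — missense.
Codon 6: CGG (Arg) → UGG (Trp) — missense.
Codon 7: GUA (Val) → GAA (Glu) — missense.
Synonymous: 0 of 6.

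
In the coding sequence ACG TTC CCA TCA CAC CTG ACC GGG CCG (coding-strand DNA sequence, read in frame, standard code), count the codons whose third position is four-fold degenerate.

7

Codon 1 ACG (Thr): third position 4-fold.
Codon 2 TTC (Phe): third position 2-fold.
Codon 3 CCA (Pro): third position 4-fold.
Codon 4 TCA (Ser): third position 4-fold.
Codon 5 CAC (His): third position 2-fold.
Codon 6 CTG (Leu): third position 4-fold.
Codon 7 ACC (Thr): third position 4-fold.
Codon 8 GGG (Gly): third position 4-fold.
Codon 9 CCG (Pro): third position 4-fold.
Four-fold degenerate third positions: 7.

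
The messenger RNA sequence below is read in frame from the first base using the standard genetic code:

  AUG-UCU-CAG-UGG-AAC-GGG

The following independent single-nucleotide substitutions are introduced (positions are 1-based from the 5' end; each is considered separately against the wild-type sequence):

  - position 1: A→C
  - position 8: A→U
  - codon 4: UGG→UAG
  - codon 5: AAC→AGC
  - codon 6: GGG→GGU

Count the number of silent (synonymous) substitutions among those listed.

Codon 1: AUG (Met) → CUG (Leu) — missense.
Codon 3: CAG (Gln) → CUG (Leu) — missense.
Codon 4: UGG (Trp) → UAG (Stop) — nonsense.
Codon 5: AAC (Asn) → AGC (Ser) — missense.
Codon 6: GGG (Gly) → GGU (Gly) — synonymous.
Synonymous: 1 of 5.

1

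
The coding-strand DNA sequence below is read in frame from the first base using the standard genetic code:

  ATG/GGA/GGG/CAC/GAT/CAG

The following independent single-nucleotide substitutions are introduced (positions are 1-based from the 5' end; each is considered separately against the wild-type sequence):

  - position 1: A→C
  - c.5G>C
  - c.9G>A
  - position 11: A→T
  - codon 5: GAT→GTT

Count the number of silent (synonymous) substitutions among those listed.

1

Codon 1: ATG (Met) → CTG (Leu) — missense.
Codon 2: GGA (Gly) → GCA (Ala) — missense.
Codon 3: GGG (Gly) → GGA (Gly) — synonymous.
Codon 4: CAC (His) → CTC (Leu) — missense.
Codon 5: GAT (Asp) → GTT (Val) — missense.
Synonymous: 1 of 5.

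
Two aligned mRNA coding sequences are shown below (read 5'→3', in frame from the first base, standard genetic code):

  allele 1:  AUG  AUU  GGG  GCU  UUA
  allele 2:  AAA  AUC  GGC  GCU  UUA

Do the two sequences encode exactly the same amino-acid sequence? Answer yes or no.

Codon 1: AUG Met / AAA Lys — nonsynonymous.
Codon 2: AUU Ile / AUC Ile — synonymous.
Codon 3: GGG Gly / GGC Gly — synonymous.
Codon 4: GCU Ala / GCU Ala — identical.
Codon 5: UUA Leu / UUA Leu — identical.
Nonsynonymous differences: 1 → different protein.

no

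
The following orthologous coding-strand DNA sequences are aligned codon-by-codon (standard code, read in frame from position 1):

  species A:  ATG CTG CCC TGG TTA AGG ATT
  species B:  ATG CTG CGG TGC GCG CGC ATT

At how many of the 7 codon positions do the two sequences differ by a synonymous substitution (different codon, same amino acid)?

Codon 1: ATG Met / ATG Met — identical.
Codon 2: CTG Leu / CTG Leu — identical.
Codon 3: CCC Pro / CGG Arg — nonsynonymous.
Codon 4: TGG Trp / TGC Cys — nonsynonymous.
Codon 5: TTA Leu / GCG Ala — nonsynonymous.
Codon 6: AGG Arg / CGC Arg — synonymous.
Codon 7: ATT Ile / ATT Ile — identical.
Synonymous differences: 1.

1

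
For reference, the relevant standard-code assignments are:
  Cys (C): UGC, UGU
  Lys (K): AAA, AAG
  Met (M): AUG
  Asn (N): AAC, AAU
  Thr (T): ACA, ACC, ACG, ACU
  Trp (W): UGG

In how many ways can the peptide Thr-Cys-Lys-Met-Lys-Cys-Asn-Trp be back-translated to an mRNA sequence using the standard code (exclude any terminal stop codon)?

128

Thr: 4 codons.
Cys: 2 codons.
Lys: 2 codons.
Met: 1 codon.
Lys: 2 codons.
Cys: 2 codons.
Asn: 2 codons.
Trp: 1 codon.
4 × 2 × 2 × 1 × 2 × 2 × 2 × 1 = 128.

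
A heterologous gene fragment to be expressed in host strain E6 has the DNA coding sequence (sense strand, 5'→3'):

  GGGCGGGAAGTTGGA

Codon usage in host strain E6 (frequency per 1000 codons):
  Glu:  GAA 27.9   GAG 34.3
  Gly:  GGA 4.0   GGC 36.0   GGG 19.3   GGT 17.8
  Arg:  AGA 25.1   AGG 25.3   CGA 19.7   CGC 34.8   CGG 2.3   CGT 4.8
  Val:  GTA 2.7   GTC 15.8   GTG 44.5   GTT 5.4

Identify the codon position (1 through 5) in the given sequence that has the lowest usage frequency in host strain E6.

2

Codon 1 GGG (Gly): 19.3 per 1000.
Codon 2 CGG (Arg): 2.3 per 1000.
Codon 3 GAA (Glu): 27.9 per 1000.
Codon 4 GTT (Val): 5.4 per 1000.
Codon 5 GGA (Gly): 4.0 per 1000.
Lowest frequency is 2.3 at codon 2.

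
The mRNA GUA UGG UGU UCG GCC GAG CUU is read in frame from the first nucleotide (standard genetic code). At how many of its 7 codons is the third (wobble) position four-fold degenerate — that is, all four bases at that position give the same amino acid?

4

Codon 1 GUA (Val): third position 4-fold.
Codon 2 UGG (Trp): third position 1-fold.
Codon 3 UGU (Cys): third position 2-fold.
Codon 4 UCG (Ser): third position 4-fold.
Codon 5 GCC (Ala): third position 4-fold.
Codon 6 GAG (Glu): third position 2-fold.
Codon 7 CUU (Leu): third position 4-fold.
Four-fold degenerate third positions: 4.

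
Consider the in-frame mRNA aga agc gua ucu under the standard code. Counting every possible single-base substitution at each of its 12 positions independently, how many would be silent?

9

Codon 1 (AGA, Arg): 2 synonymous substitutions.
Codon 2 (AGC, Ser): 1 synonymous substitution.
Codon 3 (GUA, Val): 3 synonymous substitutions.
Codon 4 (UCU, Ser): 3 synonymous substitutions.
Total: 2 + 1 + 3 + 3 = 9.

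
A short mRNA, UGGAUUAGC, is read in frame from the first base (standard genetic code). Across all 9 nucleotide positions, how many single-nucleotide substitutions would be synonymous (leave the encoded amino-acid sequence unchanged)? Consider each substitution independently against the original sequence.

3

Codon 1 (UGG, Trp): 0 synonymous substitutions.
Codon 2 (AUU, Ile): 2 synonymous substitutions.
Codon 3 (AGC, Ser): 1 synonymous substitution.
Total: 0 + 2 + 1 = 3.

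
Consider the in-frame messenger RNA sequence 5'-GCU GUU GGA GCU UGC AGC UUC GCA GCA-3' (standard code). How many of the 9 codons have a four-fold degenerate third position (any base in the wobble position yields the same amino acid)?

6

Codon 1 GCU (Ala): third position 4-fold.
Codon 2 GUU (Val): third position 4-fold.
Codon 3 GGA (Gly): third position 4-fold.
Codon 4 GCU (Ala): third position 4-fold.
Codon 5 UGC (Cys): third position 2-fold.
Codon 6 AGC (Ser): third position 2-fold.
Codon 7 UUC (Phe): third position 2-fold.
Codon 8 GCA (Ala): third position 4-fold.
Codon 9 GCA (Ala): third position 4-fold.
Four-fold degenerate third positions: 6.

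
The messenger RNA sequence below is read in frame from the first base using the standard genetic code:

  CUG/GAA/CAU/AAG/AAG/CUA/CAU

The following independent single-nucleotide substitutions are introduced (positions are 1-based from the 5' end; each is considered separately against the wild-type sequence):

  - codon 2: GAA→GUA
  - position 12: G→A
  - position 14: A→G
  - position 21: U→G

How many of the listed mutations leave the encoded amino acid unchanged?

Codon 2: GAA (Glu) → GUA (Val) — missense.
Codon 4: AAG (Lys) → AAA (Lys) — synonymous.
Codon 5: AAG (Lys) → AGG (Arg) — missense.
Codon 7: CAU (His) → CAG (Gln) — missense.
Synonymous: 1 of 4.

1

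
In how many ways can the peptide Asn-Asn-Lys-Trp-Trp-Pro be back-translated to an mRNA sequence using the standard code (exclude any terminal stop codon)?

Asn: 2 codons.
Asn: 2 codons.
Lys: 2 codons.
Trp: 1 codon.
Trp: 1 codon.
Pro: 4 codons.
2 × 2 × 2 × 1 × 1 × 4 = 32.

32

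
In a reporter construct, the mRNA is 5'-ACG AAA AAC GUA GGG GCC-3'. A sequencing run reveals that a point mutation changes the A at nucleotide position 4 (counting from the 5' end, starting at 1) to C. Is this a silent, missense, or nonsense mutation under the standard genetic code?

Position 4 falls in codon 2: AAA → Lys.
After the substitution the codon is CAA → Gln.
Lys ≠ Gln, so this is a missense mutation.

missense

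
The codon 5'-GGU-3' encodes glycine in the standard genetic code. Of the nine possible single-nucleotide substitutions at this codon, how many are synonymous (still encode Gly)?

3

Position 1: none → 0 synonymous.
Position 2: none → 0 synonymous.
Position 3: GGC, GGA, GGG → 3 synonymous.
Total: 0 + 0 + 3 = 3.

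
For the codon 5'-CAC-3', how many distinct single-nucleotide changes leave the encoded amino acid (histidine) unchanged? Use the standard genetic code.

1

Position 1: none → 0 synonymous.
Position 2: none → 0 synonymous.
Position 3: CAU → 1 synonymous.
Total: 0 + 0 + 1 = 1.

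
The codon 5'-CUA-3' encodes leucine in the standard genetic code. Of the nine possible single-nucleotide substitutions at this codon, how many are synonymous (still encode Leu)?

4

Position 1: UUA → 1 synonymous.
Position 2: none → 0 synonymous.
Position 3: CUU, CUC, CUG → 3 synonymous.
Total: 1 + 0 + 3 = 4.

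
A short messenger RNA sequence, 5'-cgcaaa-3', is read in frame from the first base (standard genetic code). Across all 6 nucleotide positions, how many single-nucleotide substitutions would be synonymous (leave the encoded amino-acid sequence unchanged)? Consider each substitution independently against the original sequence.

4

Codon 1 (CGC, Arg): 3 synonymous substitutions.
Codon 2 (AAA, Lys): 1 synonymous substitution.
Total: 3 + 1 = 4.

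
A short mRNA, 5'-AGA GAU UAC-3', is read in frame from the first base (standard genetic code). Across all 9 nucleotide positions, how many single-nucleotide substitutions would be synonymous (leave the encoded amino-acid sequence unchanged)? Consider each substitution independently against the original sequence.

Codon 1 (AGA, Arg): 2 synonymous substitutions.
Codon 2 (GAU, Asp): 1 synonymous substitution.
Codon 3 (UAC, Tyr): 1 synonymous substitution.
Total: 2 + 1 + 1 = 4.

4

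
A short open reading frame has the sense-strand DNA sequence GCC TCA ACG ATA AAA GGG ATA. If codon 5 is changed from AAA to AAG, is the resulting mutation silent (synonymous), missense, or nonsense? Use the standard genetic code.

silent

Position 15 falls in codon 5: AAA → Lys.
After the substitution the codon is AAG → Lys.
Both encode Lys, so the change is synonymous.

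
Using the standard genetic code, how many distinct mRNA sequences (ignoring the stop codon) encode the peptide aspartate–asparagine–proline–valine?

Asp: 2 codons.
Asn: 2 codons.
Pro: 4 codons.
Val: 4 codons.
2 × 2 × 4 × 4 = 64.

64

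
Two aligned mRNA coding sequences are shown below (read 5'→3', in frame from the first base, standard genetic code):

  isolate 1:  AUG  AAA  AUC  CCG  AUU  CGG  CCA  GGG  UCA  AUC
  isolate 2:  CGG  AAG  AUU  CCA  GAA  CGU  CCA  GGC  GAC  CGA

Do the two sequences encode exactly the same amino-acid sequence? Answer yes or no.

Codon 1: AUG Met / CGG Arg — nonsynonymous.
Codon 2: AAA Lys / AAG Lys — synonymous.
Codon 3: AUC Ile / AUU Ile — synonymous.
Codon 4: CCG Pro / CCA Pro — synonymous.
Codon 5: AUU Ile / GAA Glu — nonsynonymous.
Codon 6: CGG Arg / CGU Arg — synonymous.
Codon 7: CCA Pro / CCA Pro — identical.
Codon 8: GGG Gly / GGC Gly — synonymous.
Codon 9: UCA Ser / GAC Asp — nonsynonymous.
Codon 10: AUC Ile / CGA Arg — nonsynonymous.
Nonsynonymous differences: 4 → different protein.

no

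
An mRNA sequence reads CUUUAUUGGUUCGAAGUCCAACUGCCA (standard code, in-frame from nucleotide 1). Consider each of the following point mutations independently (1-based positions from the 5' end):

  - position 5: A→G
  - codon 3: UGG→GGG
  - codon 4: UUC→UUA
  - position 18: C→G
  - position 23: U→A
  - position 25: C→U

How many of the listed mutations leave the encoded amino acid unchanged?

Codon 2: UAU (Tyr) → UGU (Cys) — missense.
Codon 3: UGG (Trp) → GGG (Gly) — missense.
Codon 4: UUC (Phe) → UUA (Leu) — missense.
Codon 6: GUC (Val) → GUG (Val) — synonymous.
Codon 8: CUG (Leu) → CAG (Gln) — missense.
Codon 9: CCA (Pro) → UCA (Ser) — missense.
Synonymous: 1 of 6.

1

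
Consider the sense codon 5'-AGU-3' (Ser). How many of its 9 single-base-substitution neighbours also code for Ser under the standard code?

Position 1: none → 0 synonymous.
Position 2: none → 0 synonymous.
Position 3: AGC → 1 synonymous.
Total: 0 + 0 + 1 = 1.

1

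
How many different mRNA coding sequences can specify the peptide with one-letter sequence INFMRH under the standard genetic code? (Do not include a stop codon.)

Ile: 3 codons.
Asn: 2 codons.
Phe: 2 codons.
Met: 1 codon.
Arg: 6 codons.
His: 2 codons.
3 × 2 × 2 × 1 × 6 × 2 = 144.

144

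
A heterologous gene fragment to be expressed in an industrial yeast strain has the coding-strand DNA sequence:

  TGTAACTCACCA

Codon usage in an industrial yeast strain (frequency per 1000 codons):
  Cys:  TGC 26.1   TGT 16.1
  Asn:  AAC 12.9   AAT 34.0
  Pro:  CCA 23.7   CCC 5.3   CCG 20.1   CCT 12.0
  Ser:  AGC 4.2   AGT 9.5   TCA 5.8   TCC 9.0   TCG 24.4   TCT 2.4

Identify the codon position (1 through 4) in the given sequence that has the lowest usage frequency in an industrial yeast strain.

3

Codon 1 TGT (Cys): 16.1 per 1000.
Codon 2 AAC (Asn): 12.9 per 1000.
Codon 3 TCA (Ser): 5.8 per 1000.
Codon 4 CCA (Pro): 23.7 per 1000.
Lowest frequency is 5.8 at codon 3.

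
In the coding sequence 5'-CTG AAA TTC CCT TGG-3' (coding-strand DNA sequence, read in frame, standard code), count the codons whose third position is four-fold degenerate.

2

Codon 1 CTG (Leu): third position 4-fold.
Codon 2 AAA (Lys): third position 2-fold.
Codon 3 TTC (Phe): third position 2-fold.
Codon 4 CCT (Pro): third position 4-fold.
Codon 5 TGG (Trp): third position 1-fold.
Four-fold degenerate third positions: 2.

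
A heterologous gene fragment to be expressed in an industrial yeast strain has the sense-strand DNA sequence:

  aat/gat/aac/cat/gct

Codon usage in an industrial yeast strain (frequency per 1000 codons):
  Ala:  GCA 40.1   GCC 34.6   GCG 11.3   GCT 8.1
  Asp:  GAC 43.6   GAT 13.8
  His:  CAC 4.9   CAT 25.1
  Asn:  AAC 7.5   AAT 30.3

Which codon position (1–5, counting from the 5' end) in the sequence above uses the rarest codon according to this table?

Codon 1 AAT (Asn): 30.3 per 1000.
Codon 2 GAT (Asp): 13.8 per 1000.
Codon 3 AAC (Asn): 7.5 per 1000.
Codon 4 CAT (His): 25.1 per 1000.
Codon 5 GCT (Ala): 8.1 per 1000.
Lowest frequency is 7.5 at codon 3.

3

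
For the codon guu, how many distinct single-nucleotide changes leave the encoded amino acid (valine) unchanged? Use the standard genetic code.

Position 1: none → 0 synonymous.
Position 2: none → 0 synonymous.
Position 3: GUC, GUA, GUG → 3 synonymous.
Total: 0 + 0 + 3 = 3.

3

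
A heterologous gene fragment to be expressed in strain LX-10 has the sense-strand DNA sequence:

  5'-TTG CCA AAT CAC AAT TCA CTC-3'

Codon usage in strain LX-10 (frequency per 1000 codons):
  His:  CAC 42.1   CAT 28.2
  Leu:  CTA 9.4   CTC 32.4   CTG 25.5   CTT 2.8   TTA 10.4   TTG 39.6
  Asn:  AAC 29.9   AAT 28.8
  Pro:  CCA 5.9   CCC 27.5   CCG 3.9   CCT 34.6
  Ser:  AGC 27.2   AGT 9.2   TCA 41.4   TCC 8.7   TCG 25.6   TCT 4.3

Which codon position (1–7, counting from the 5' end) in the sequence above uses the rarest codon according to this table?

2

Codon 1 TTG (Leu): 39.6 per 1000.
Codon 2 CCA (Pro): 5.9 per 1000.
Codon 3 AAT (Asn): 28.8 per 1000.
Codon 4 CAC (His): 42.1 per 1000.
Codon 5 AAT (Asn): 28.8 per 1000.
Codon 6 TCA (Ser): 41.4 per 1000.
Codon 7 CTC (Leu): 32.4 per 1000.
Lowest frequency is 5.9 at codon 2.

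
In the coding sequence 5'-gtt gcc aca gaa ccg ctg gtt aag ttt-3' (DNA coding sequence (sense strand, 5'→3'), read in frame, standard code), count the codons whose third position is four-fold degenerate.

6

Codon 1 GTT (Val): third position 4-fold.
Codon 2 GCC (Ala): third position 4-fold.
Codon 3 ACA (Thr): third position 4-fold.
Codon 4 GAA (Glu): third position 2-fold.
Codon 5 CCG (Pro): third position 4-fold.
Codon 6 CTG (Leu): third position 4-fold.
Codon 7 GTT (Val): third position 4-fold.
Codon 8 AAG (Lys): third position 2-fold.
Codon 9 TTT (Phe): third position 2-fold.
Four-fold degenerate third positions: 6.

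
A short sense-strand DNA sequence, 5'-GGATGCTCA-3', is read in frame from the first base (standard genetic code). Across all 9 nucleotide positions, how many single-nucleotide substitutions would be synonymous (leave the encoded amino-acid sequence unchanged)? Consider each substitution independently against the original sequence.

Codon 1 (GGA, Gly): 3 synonymous substitutions.
Codon 2 (TGC, Cys): 1 synonymous substitution.
Codon 3 (TCA, Ser): 3 synonymous substitutions.
Total: 3 + 1 + 3 = 7.

7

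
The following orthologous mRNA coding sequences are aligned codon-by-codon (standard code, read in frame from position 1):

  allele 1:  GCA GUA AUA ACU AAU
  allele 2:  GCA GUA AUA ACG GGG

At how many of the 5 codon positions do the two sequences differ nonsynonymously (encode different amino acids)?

1

Codon 1: GCA Ala / GCA Ala — identical.
Codon 2: GUA Val / GUA Val — identical.
Codon 3: AUA Ile / AUA Ile — identical.
Codon 4: ACU Thr / ACG Thr — synonymous.
Codon 5: AAU Asn / GGG Gly — nonsynonymous.
Nonsynonymous differences: 1.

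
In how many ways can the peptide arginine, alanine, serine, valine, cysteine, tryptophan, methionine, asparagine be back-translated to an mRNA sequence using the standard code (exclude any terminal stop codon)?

2304

Arg: 6 codons.
Ala: 4 codons.
Ser: 6 codons.
Val: 4 codons.
Cys: 2 codons.
Trp: 1 codon.
Met: 1 codon.
Asn: 2 codons.
6 × 4 × 6 × 4 × 2 × 1 × 1 × 2 = 2304.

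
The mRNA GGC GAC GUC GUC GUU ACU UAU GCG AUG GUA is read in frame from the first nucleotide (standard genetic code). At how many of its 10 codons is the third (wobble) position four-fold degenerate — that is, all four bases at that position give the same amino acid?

7

Codon 1 GGC (Gly): third position 4-fold.
Codon 2 GAC (Asp): third position 2-fold.
Codon 3 GUC (Val): third position 4-fold.
Codon 4 GUC (Val): third position 4-fold.
Codon 5 GUU (Val): third position 4-fold.
Codon 6 ACU (Thr): third position 4-fold.
Codon 7 UAU (Tyr): third position 2-fold.
Codon 8 GCG (Ala): third position 4-fold.
Codon 9 AUG (Met): third position 1-fold.
Codon 10 GUA (Val): third position 4-fold.
Four-fold degenerate third positions: 7.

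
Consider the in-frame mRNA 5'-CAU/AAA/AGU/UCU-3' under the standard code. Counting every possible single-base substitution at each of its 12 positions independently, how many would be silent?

6

Codon 1 (CAU, His): 1 synonymous substitution.
Codon 2 (AAA, Lys): 1 synonymous substitution.
Codon 3 (AGU, Ser): 1 synonymous substitution.
Codon 4 (UCU, Ser): 3 synonymous substitutions.
Total: 1 + 1 + 1 + 3 = 6.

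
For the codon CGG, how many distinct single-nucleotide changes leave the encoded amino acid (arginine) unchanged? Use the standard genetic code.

4

Position 1: AGG → 1 synonymous.
Position 2: none → 0 synonymous.
Position 3: CGT, CGC, CGA → 3 synonymous.
Total: 1 + 0 + 3 = 4.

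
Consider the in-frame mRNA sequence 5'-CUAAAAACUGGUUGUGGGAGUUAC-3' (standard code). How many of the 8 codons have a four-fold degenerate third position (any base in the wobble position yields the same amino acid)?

Codon 1 CUA (Leu): third position 4-fold.
Codon 2 AAA (Lys): third position 2-fold.
Codon 3 ACU (Thr): third position 4-fold.
Codon 4 GGU (Gly): third position 4-fold.
Codon 5 UGU (Cys): third position 2-fold.
Codon 6 GGG (Gly): third position 4-fold.
Codon 7 AGU (Ser): third position 2-fold.
Codon 8 UAC (Tyr): third position 2-fold.
Four-fold degenerate third positions: 4.

4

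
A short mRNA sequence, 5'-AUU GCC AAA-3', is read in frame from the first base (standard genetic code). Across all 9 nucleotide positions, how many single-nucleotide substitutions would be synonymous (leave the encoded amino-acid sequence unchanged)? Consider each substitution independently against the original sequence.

6

Codon 1 (AUU, Ile): 2 synonymous substitutions.
Codon 2 (GCC, Ala): 3 synonymous substitutions.
Codon 3 (AAA, Lys): 1 synonymous substitution.
Total: 2 + 3 + 1 = 6.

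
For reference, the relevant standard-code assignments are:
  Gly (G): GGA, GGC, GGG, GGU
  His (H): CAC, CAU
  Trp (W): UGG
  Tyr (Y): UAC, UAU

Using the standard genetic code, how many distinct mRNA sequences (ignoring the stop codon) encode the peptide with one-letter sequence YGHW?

Tyr: 2 codons.
Gly: 4 codons.
His: 2 codons.
Trp: 1 codon.
2 × 4 × 2 × 1 = 16.

16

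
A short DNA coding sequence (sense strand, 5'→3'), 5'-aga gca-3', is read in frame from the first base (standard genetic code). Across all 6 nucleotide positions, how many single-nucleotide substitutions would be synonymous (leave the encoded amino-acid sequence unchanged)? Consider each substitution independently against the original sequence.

Codon 1 (AGA, Arg): 2 synonymous substitutions.
Codon 2 (GCA, Ala): 3 synonymous substitutions.
Total: 2 + 3 = 5.

5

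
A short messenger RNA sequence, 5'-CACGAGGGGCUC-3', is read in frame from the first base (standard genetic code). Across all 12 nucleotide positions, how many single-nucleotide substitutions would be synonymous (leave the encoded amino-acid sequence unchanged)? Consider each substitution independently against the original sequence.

Codon 1 (CAC, His): 1 synonymous substitution.
Codon 2 (GAG, Glu): 1 synonymous substitution.
Codon 3 (GGG, Gly): 3 synonymous substitutions.
Codon 4 (CUC, Leu): 3 synonymous substitutions.
Total: 1 + 1 + 3 + 3 = 8.

8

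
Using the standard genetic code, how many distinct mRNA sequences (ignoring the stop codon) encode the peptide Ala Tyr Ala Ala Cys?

Ala: 4 codons.
Tyr: 2 codons.
Ala: 4 codons.
Ala: 4 codons.
Cys: 2 codons.
4 × 2 × 4 × 4 × 2 = 256.

256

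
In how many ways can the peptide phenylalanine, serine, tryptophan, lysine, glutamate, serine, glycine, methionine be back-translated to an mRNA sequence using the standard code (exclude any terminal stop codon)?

1152

Phe: 2 codons.
Ser: 6 codons.
Trp: 1 codon.
Lys: 2 codons.
Glu: 2 codons.
Ser: 6 codons.
Gly: 4 codons.
Met: 1 codon.
2 × 6 × 1 × 2 × 2 × 6 × 4 × 1 = 1152.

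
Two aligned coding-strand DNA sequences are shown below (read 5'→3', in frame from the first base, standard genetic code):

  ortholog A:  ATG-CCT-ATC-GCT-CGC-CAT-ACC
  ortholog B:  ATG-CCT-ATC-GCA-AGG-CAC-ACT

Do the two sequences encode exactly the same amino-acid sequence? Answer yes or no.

Codon 1: ATG Met / ATG Met — identical.
Codon 2: CCT Pro / CCT Pro — identical.
Codon 3: ATC Ile / ATC Ile — identical.
Codon 4: GCT Ala / GCA Ala — synonymous.
Codon 5: CGC Arg / AGG Arg — synonymous.
Codon 6: CAT His / CAC His — synonymous.
Codon 7: ACC Thr / ACT Thr — synonymous.
Nonsynonymous differences: 0 → same protein.

yes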